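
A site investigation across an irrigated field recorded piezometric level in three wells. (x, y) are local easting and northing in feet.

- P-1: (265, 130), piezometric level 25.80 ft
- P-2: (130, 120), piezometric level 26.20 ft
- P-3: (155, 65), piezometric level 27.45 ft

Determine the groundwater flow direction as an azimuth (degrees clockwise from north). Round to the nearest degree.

003°

Differences from P-1: to P-2 (Δx, Δy, Δh) = (-135, -10, +0.40); to P-3 = (-110, -65, +1.65).
Determinant of the coordinate differences = (-135)·(-65) − (-110)·(-10) = 7675.
∂h/∂x = [(+0.40)·(-65) − (+1.65)·(-10)] / 7675 = -0.001238
∂h/∂y = [(-135)·(+1.65) − (-110)·(+0.40)] / 7675 = -0.02329
Flow direction (−∇h) has components (+0.001238 E, +0.02329 N).
Azimuth = atan2(E, N) = atan2(+0.001238, +0.02329) = 3.0° ≈ 003°.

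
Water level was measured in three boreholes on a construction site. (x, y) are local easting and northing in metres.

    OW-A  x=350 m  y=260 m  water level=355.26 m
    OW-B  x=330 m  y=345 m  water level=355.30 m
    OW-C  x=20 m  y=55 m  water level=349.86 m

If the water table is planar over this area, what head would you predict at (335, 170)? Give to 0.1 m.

354.7 m

With h = a·x + b·y + c and OW-A as origin, the differences give:
  (-20)·a + 85·b = +0.04
  (-330)·a + (-205)·b = -5.40
Eliminate b (×(-205) and ×85, subtract): 32150·a = 450.800 → a = ∂h/∂x = +0.01402
Back-substitute: b = ∂h/∂y = +0.003770.
h(335, 170) = 355.26 + (+0.01402)·(-15) + (+0.003770)·(-90) = 355.26 -0.210 -0.339 = 354.710 m.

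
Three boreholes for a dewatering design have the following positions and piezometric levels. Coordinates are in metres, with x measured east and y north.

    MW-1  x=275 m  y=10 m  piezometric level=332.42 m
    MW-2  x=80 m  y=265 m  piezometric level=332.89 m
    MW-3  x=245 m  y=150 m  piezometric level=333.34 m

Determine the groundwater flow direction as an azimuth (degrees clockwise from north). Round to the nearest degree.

226°

Taking MW-1 as reference: MW-2−MW-1 = (-195, 255, +0.47); MW-3−MW-1 = (-30, 140, +0.92).
Solve a·Δx + b·Δy = Δh: det = (-195)·140 − (-30)·255 = -19650.
∂h/∂x = [(+0.47)·140 − (+0.92)·255] / -19650 = +0.008590
∂h/∂y = [(-195)·(+0.92) − (-30)·(+0.47)] / -19650 = +0.008412
Flow direction (−∇h) has components (-0.008590 E, -0.008412 N).
Azimuth = atan2(E, N) = atan2(-0.008590, -0.008412) = 225.6° ≈ 226°.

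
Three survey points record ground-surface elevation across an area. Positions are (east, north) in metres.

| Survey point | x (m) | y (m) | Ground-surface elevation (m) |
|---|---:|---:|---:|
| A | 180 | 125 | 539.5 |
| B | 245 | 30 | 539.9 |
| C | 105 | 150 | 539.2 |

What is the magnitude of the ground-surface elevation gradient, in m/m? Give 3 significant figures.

Taking A as reference: B−A = (65, -95, +0.4); C−A = (-75, 25, -0.3).
Solve a·Δx + b·Δy = Δz: det = 65·25 − (-75)·(-95) = -5500.
∂z/∂x = [(+0.4)·25 − (-0.3)·(-95)] / -5500 = +0.003364
∂z/∂y = [65·(-0.3) − (-75)·(+0.4)] / -5500 = -0.001909
|∇f| = √(0.003364² + -0.001909²) = 0.003868 m/m

0.00387 m/m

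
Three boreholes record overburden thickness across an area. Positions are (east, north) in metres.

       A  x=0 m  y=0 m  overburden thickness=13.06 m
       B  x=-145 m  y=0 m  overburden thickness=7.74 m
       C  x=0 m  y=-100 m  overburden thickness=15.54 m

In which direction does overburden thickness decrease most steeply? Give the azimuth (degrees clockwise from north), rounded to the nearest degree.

304°

∂d/∂x = (7.74 − 13.06) / (-145 − 0) = +0.03669
∂d/∂y = (15.54 − 13.06) / (-100 − 0) = -0.02480
Steepest decrease is along −∇f: components (-0.03669 E, +0.02480 N).
Azimuth = atan2(-0.03669, +0.02480) = 304.1° ≈ 304°.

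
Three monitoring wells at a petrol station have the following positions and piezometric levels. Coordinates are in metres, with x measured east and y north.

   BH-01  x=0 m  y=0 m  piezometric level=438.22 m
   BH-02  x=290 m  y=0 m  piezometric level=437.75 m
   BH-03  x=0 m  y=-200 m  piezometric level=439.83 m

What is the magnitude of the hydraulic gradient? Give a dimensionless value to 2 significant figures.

0.0082

∂h/∂x = (437.75 − 438.22) / (290 − 0) = -0.001621
∂h/∂y = (439.83 − 438.22) / (-200 − 0) = -0.008050
|∇h| = √(-0.001621² + -0.008050²) = 0.008212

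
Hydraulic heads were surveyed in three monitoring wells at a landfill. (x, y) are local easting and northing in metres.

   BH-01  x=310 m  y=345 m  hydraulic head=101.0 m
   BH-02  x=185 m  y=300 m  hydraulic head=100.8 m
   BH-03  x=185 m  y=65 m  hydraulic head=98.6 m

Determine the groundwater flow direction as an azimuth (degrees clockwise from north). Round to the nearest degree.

Differences from BH-01: to BH-02 (Δx, Δy, Δh) = (-125, -45, -0.2); to BH-03 = (-125, -280, -2.4).
Solve a·Δx + b·Δy = Δh: det = (-125)·(-280) − (-125)·(-45) = 29375.
∂h/∂x = [(-0.2)·(-280) − (-2.4)·(-45)] / 29375 = -0.001770
∂h/∂y = [(-125)·(-2.4) − (-125)·(-0.2)] / 29375 = +0.009362
Flow direction (−∇h) has components (+0.001770 E, -0.009362 N).
Azimuth = atan2(E, N) = atan2(+0.001770, -0.009362) = 169.3° ≈ 169°.

169°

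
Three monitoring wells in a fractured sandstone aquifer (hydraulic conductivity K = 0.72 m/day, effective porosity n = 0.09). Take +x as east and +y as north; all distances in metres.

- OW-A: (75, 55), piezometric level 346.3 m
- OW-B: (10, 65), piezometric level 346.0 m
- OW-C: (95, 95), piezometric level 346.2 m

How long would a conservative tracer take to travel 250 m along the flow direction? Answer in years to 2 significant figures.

Three-point gradient (reference OW-A): Δ to OW-B = (-65, 10, -0.3), Δ to OW-C = (20, 40, -0.1).
∂h/∂x = +0.003929, ∂h/∂y = -0.004464 (det = -2800).
|∇h| = √(0.003929² + -0.004464²) = 0.005947
Seepage velocity v = K·i/n = 0.72 × 0.005947 / 0.09 = 0.04758 m/day.
t = 250 / 0.04758 = 5254 days = 14.4 years.

14 years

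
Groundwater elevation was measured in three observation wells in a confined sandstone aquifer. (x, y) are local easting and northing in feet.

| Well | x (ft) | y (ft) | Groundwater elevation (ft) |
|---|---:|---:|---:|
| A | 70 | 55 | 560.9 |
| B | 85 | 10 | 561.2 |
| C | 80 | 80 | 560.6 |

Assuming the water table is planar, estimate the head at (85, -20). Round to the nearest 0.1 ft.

With h = a·x + b·y + c and A as origin, the differences give:
  15·a + (-45)·b = +0.3
  10·a + 25·b = -0.3
Eliminate b (×25 and ×(-45), subtract): 825·a = -6.00 → a = ∂h/∂x = -0.007273
Back-substitute: b = ∂h/∂y = -0.009091.
h(85, -20) = 560.9 + (-0.007273)·(15) + (-0.009091)·(-75) = 560.9 -0.109 +0.682 = 561.473 ft.

561.5 ft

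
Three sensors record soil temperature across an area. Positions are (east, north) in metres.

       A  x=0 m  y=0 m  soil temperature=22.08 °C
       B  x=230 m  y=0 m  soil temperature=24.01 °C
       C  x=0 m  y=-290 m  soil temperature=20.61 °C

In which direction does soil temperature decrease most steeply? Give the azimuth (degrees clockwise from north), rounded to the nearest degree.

∂T/∂x = (24.01 − 22.08) / (230 − 0) = +0.008391
∂T/∂y = (20.61 − 22.08) / (-290 − 0) = +0.005069
Steepest decrease is along −∇f: components (-0.008391 E, -0.005069 N).
Azimuth = atan2(-0.008391, -0.005069) = 238.9° ≈ 239°.

239°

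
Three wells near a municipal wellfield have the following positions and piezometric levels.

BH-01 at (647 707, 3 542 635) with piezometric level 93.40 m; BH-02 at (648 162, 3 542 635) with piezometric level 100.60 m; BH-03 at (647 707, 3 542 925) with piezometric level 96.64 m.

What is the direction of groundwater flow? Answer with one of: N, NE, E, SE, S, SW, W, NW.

∂h/∂x = (100.60 − 93.40) / (648162 − 647707) = +0.01582
∂h/∂y = (96.64 − 93.40) / (3542925 − 3542635) = +0.01117
Flow = −∇h = (-0.01582 east, -0.01117 north), which points southwest.

SW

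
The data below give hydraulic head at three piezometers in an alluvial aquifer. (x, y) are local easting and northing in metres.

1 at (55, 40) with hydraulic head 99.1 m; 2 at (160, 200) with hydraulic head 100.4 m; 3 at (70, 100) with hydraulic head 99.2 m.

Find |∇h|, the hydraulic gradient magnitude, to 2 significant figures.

With h = a·x + b·y + c and 1 as origin, the differences give:
  105·a + 160·b = +1.3
  15·a + 60·b = +0.1
Eliminate b (×60 and ×160, subtract): 3900·a = 62.00 → a = ∂h/∂x = +0.01590
Back-substitute: b = ∂h/∂y = -0.002308.
|∇h| = √(0.01590² + -0.002308²) = 0.01607

0.016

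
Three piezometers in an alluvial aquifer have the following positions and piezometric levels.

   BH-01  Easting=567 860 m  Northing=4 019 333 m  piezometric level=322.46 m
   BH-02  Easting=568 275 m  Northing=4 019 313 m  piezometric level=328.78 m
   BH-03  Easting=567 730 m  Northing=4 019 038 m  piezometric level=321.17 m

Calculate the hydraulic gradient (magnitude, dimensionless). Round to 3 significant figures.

0.0153

Three-point gradient (reference BH-01): Δ to BH-02 = (415, -20, +6.32), Δ to BH-03 = (-130, -295, -1.29).
∂h/∂x = +0.01512, ∂h/∂y = -0.002290 (det = -125025).
|∇h| = √(0.01512² + -0.002290²) = 0.01529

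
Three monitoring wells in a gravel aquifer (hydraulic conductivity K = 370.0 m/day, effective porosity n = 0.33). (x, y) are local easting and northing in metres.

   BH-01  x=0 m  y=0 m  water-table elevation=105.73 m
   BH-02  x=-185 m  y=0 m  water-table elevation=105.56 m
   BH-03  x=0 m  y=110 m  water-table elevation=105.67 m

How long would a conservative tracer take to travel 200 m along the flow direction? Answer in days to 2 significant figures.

∂h/∂x = (105.56 − 105.73) / (-185 − 0) = +0.0009189
∂h/∂y = (105.67 − 105.73) / (110 − 0) = -0.0005455
|∇h| = √(0.0009189² + -0.0005455²) = 0.001069
Seepage velocity v = K·i/n = 370.0 × 0.001069 / 0.33 = 1.199 m/day.
t = 200 / 1.199 = 166.8 days.

170 days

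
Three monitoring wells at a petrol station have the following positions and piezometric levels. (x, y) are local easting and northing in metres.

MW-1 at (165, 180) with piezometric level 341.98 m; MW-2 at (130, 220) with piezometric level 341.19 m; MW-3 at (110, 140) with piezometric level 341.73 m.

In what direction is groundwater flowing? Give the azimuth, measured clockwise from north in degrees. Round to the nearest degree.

Taking MW-1 as reference: MW-2−MW-1 = (-35, 40, -0.79); MW-3−MW-1 = (-55, -40, -0.25).
Solve a·Δx + b·Δy = Δh: det = (-35)·(-40) − (-55)·40 = 3600.
∂h/∂x = [(-0.79)·(-40) − (-0.25)·40] / 3600 = +0.01156
∂h/∂y = [(-35)·(-0.25) − (-55)·(-0.79)] / 3600 = -0.009639
Flow direction (−∇h) has components (-0.01156 E, +0.009639 N).
Azimuth = atan2(E, N) = atan2(-0.01156, +0.009639) = 309.8° ≈ 310°.

310°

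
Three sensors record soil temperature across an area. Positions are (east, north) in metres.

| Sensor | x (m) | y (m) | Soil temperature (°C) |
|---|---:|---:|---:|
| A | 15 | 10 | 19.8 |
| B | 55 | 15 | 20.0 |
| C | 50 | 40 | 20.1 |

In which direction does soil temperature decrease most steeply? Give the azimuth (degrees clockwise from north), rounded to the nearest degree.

Differences from A: to B (Δx, Δy, Δh) = (40, 5, +0.2); to C = (35, 30, +0.3).
Determinant of the coordinate differences = 40·30 − 35·5 = 1025.
∂T/∂x = [(+0.2)·30 − (+0.3)·5] / 1025 = +0.004390
∂T/∂y = [40·(+0.3) − 35·(+0.2)] / 1025 = +0.004878
Steepest decrease is along −∇f: components (-0.004390 E, -0.004878 N).
Azimuth = atan2(-0.004390, -0.004878) = 222.0° ≈ 222°.

222°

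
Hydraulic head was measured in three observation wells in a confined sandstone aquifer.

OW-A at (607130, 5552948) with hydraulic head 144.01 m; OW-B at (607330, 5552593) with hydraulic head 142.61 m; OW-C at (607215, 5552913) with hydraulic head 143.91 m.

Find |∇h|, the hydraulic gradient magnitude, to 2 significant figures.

Differences from OW-A: to OW-B (Δx, Δy, Δh) = (200, -355, -1.40); to OW-C = (85, -35, -0.10).
Solve a·Δx + b·Δy = Δh: det = 200·(-35) − 85·(-355) = 23175.
∂h/∂x = [(-1.40)·(-35) − (-0.10)·(-355)] / 23175 = +0.0005825
∂h/∂y = [200·(-0.10) − 85·(-1.40)] / 23175 = +0.004272
|∇h| = √(0.0005825² + 0.004272²) = 0.004312

0.0043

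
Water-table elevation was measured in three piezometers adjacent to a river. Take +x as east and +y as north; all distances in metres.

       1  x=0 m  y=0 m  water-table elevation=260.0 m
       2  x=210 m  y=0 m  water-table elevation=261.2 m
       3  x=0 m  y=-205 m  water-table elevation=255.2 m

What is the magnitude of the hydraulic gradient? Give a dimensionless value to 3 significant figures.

0.0241

∂h/∂x = (261.2 − 260.0) / (210 − 0) = +0.005714
∂h/∂y = (255.2 − 260.0) / (-205 − 0) = +0.02341
|∇h| = √(0.005714² + 0.02341²) = 0.0241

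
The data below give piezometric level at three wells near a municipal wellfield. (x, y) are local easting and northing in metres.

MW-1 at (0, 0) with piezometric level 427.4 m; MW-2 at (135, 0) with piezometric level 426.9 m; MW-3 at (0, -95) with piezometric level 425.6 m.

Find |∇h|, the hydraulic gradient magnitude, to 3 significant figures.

0.0193

∂h/∂x = (426.9 − 427.4) / (135 − 0) = -0.003704
∂h/∂y = (425.6 − 427.4) / (-95 − 0) = +0.01895
|∇h| = √(-0.003704² + 0.01895²) = 0.01931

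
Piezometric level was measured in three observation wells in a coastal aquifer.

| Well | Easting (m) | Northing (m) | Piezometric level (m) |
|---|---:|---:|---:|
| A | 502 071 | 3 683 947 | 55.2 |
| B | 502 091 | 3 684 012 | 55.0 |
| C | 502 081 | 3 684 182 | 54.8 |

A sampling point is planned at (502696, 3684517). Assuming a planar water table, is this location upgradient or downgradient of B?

Taking A as reference: B−A = (20, 65, -0.2); C−A = (10, 235, -0.4).
Solve a·Δx + b·Δy = Δh: det = 20·235 − 10·65 = 4050.
∂h/∂x = [(-0.2)·235 − (-0.4)·65] / 4050 = -0.005185
∂h/∂y = [20·(-0.4) − 10·(-0.2)] / 4050 = -0.001481
Head at (502696, 3684517) = 55.2 + (-0.005185)·(625) + (-0.001481)·(570) = 51.11 m.
That is lower than the 55.0 m at B, so the point is downgradient.

downgradient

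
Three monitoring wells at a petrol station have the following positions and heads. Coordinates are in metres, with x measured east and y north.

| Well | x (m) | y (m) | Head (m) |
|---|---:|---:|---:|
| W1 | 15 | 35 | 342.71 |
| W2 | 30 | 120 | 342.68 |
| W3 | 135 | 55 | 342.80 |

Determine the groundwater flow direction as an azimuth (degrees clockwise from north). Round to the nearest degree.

Taking W1 as reference: W2−W1 = (15, 85, -0.03); W3−W1 = (120, 20, +0.09).
Solve a·Δx + b·Δy = Δh: det = 15·20 − 120·85 = -9900.
∂h/∂x = [(-0.03)·20 − (+0.09)·85] / -9900 = +0.0008333
∂h/∂y = [15·(+0.09) − 120·(-0.03)] / -9900 = -0.0005000
Flow direction (−∇h) has components (-0.0008333 E, +0.0005000 N).
Azimuth = atan2(E, N) = atan2(-0.0008333, +0.0005000) = 301.0° ≈ 301°.

301°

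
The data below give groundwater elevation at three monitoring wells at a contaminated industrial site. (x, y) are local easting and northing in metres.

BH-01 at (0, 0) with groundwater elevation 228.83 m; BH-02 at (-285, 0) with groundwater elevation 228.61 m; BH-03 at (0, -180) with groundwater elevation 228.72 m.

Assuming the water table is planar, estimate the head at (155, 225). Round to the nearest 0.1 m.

229.1 m

∂h/∂x = (228.61 − 228.83) / (-285 − 0) = +0.0007719
∂h/∂y = (228.72 − 228.83) / (-180 − 0) = +0.0006111
h(155, 225) = 228.83 + (+0.0007719)·(155) + (+0.0006111)·(225) = 228.83 +0.120 +0.138 = 229.087 m.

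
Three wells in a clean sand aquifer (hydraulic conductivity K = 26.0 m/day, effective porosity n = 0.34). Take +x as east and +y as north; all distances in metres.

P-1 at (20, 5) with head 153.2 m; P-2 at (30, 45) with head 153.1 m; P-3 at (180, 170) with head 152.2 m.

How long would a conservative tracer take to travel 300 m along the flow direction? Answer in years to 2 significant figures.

2.1 years

Taking P-1 as reference: P-2−P-1 = (10, 40, -0.1); P-3−P-1 = (160, 165, -1.0).
Solve a·Δx + b·Δy = Δh: det = 10·165 − 160·40 = -4750.
∂h/∂x = [(-0.1)·165 − (-1.0)·40] / -4750 = -0.004947
∂h/∂y = [10·(-1.0) − 160·(-0.1)] / -4750 = -0.001263
|∇h| = √(-0.004947² + -0.001263²) = 0.005106
Seepage velocity v = K·i/n = 26.0 × 0.005106 / 0.34 = 0.3905 m/day.
t = 300 / 0.3905 = 768.2 days = 2.1 years.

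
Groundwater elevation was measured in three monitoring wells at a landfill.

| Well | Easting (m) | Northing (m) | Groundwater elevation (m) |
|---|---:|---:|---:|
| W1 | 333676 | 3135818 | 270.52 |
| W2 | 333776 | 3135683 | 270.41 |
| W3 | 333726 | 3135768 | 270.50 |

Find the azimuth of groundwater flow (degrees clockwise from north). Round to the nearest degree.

Differences from W1: to W2 (Δx, Δy, Δh) = (100, -135, -0.11); to W3 = (50, -50, -0.02).
Determinant of the coordinate differences = 100·(-50) − 50·(-135) = 1750.
∂h/∂x = [(-0.11)·(-50) − (-0.02)·(-135)] / 1750 = +0.001600
∂h/∂y = [100·(-0.02) − 50·(-0.11)] / 1750 = +0.002000
Flow direction (−∇h) has components (-0.001600 E, -0.002000 N).
Azimuth = atan2(E, N) = atan2(-0.001600, -0.002000) = 218.7° ≈ 219°.

219°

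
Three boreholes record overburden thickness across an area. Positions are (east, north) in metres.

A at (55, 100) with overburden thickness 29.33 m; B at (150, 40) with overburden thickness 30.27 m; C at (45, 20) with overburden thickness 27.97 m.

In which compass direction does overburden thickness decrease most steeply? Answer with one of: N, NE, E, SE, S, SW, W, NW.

With d = a·x + b·y + c and A as origin, the differences give:
  95·a + (-60)·b = +0.94
  (-10)·a + (-80)·b = -1.36
Eliminate b (×(-80) and ×(-60), subtract): -8200·a = -156.800 → a = ∂d/∂x = +0.01912
Back-substitute: b = ∂d/∂y = +0.01461.
Steepest decrease is along −∇f = (-0.01912 E, -0.01461 N) → southwest.

SW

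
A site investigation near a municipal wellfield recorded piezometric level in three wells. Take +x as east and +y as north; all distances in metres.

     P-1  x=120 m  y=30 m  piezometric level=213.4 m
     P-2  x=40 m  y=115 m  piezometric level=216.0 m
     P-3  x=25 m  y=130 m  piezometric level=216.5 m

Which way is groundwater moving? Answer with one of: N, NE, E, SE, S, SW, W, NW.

Three-point gradient (reference P-1): Δ to P-2 = (-80, 85, +2.6), Δ to P-3 = (-95, 100, +3.1).
∂h/∂x = -0.04667, ∂h/∂y = -0.01333 (det = 75).
Flow = −∇h = (+0.04667 east, +0.01333 north), which points east.

E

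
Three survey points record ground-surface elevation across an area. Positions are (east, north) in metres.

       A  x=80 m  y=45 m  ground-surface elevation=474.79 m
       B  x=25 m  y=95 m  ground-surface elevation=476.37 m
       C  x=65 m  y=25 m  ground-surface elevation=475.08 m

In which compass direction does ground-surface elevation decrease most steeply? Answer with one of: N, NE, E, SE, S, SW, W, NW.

Three-point gradient (reference A): Δ to B = (-55, 50, +1.58), Δ to C = (-15, -20, +0.29).
∂z/∂x = -0.02492, ∂z/∂y = +0.004189 (det = 1850).
Steepest decrease is along −∇f = (+0.02492 E, -0.004189 N) → east.

E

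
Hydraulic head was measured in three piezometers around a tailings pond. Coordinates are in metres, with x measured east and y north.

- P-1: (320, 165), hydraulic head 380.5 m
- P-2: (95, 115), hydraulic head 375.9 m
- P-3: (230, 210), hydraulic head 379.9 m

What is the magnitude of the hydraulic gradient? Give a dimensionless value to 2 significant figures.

With h = a·x + b·y + c and P-1 as origin, the differences give:
  (-225)·a + (-50)·b = -4.6
  (-90)·a + 45·b = -0.6
Eliminate b (×45 and ×(-50), subtract): -14625·a = -237.00 → a = ∂h/∂x = +0.01621
Back-substitute: b = ∂h/∂y = +0.01908.
|∇h| = √(0.01621² + 0.01908²) = 0.02504

0.025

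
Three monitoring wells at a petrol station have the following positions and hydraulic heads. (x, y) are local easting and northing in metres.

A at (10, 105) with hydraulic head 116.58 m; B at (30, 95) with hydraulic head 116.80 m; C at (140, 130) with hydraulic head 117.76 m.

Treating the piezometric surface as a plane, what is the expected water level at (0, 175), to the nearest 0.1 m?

116.3 m

Taking A as reference: B−A = (20, -10, +0.22); C−A = (130, 25, +1.18).
Solve a·Δx + b·Δy = Δh: det = 20·25 − 130·(-10) = 1800.
∂h/∂x = [(+0.22)·25 − (+1.18)·(-10)] / 1800 = +0.009611
∂h/∂y = [20·(+1.18) − 130·(+0.22)] / 1800 = -0.002778
h(0, 175) = 116.58 + (+0.009611)·(-10) + (-0.002778)·(70) = 116.58 -0.096 -0.194 = 116.289 m.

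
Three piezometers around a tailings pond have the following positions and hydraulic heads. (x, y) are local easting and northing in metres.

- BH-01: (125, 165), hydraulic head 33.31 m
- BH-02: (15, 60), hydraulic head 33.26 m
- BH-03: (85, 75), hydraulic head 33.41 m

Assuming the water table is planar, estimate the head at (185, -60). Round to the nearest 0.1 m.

34.0 m

Differences from BH-01: to BH-02 (Δx, Δy, Δh) = (-110, -105, -0.05); to BH-03 = (-40, -90, +0.10).
Determinant of the coordinate differences = (-110)·(-90) − (-40)·(-105) = 5700.
∂h/∂x = [(-0.05)·(-90) − (+0.10)·(-105)] / 5700 = +0.002632
∂h/∂y = [(-110)·(+0.10) − (-40)·(-0.05)] / 5700 = -0.002281
h(185, -60) = 33.31 + (+0.002632)·(60) + (-0.002281)·(-225) = 33.31 +0.158 +0.513 = 33.981 m.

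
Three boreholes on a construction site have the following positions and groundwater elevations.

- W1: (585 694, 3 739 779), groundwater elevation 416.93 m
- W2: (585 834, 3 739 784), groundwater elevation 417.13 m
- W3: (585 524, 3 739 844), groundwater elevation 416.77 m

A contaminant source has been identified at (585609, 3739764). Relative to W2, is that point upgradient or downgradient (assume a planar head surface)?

Three-point gradient (reference W1): Δ to W2 = (140, 5, +0.20), Δ to W3 = (-170, 65, -0.16).
∂h/∂x = +0.001387, ∂h/∂y = +0.001166 (det = 9950).
Head at (585609, 3739764) = 416.93 + (+0.001387)·(-85) + (+0.001166)·(-15) = 416.79 m.
That is lower than the 417.13 m at W2, so the point is downgradient.

downgradient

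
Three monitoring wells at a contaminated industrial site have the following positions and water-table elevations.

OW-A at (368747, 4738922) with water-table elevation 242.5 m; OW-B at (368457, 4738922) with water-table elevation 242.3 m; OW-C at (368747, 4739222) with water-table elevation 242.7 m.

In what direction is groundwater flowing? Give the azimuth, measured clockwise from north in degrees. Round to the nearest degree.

∂h/∂x = (242.3 − 242.5) / (368457 − 368747) = +0.0006897
∂h/∂y = (242.7 − 242.5) / (4739222 − 4738922) = +0.0006667
Flow direction (−∇h) has components (-0.0006897 E, -0.0006667 N).
Azimuth = atan2(E, N) = atan2(-0.0006897, -0.0006667) = 226.0° ≈ 226°.

226°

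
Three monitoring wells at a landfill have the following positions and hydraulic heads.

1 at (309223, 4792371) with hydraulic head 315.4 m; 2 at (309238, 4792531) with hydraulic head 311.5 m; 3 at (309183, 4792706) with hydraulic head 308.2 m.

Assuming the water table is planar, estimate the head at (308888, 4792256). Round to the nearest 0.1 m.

322.6 m

Differences from 1: to 2 (Δx, Δy, Δh) = (15, 160, -3.9); to 3 = (-40, 335, -7.2).
Determinant of the coordinate differences = 15·335 − (-40)·160 = 11425.
∂h/∂x = [(-3.9)·335 − (-7.2)·160] / 11425 = -0.01352
∂h/∂y = [15·(-7.2) − (-40)·(-3.9)] / 11425 = -0.02311
h(308888, 4792256) = 315.4 + (-0.01352)·(-335) + (-0.02311)·(-115) = 315.4 +4.530 +2.657 = 322.588 m.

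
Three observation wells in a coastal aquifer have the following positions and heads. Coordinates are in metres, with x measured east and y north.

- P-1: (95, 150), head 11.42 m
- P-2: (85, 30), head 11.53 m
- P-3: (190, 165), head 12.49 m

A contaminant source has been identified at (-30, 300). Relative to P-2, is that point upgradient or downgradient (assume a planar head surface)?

downgradient

With h = a·x + b·y + c and P-1 as origin, the differences give:
  (-10)·a + (-120)·b = +0.11
  95·a + 15·b = +1.07
Eliminate b (×15 and ×(-120), subtract): 11250·a = 130.050 → a = ∂h/∂x = +0.01156
Back-substitute: b = ∂h/∂y = -0.001880.
Head at (-30, 300) = 11.42 + (+0.01156)·(-125) + (-0.001880)·(150) = 9.69 m.
That is lower than the 11.53 m at P-2, so the point is downgradient.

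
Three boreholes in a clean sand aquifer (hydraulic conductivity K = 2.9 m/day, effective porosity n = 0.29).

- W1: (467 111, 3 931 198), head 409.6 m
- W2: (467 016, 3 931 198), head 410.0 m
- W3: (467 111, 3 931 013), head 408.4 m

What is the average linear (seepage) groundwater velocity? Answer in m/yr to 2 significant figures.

28 m/yr

∂h/∂x = (410.0 − 409.6) / (467016 − 467111) = -0.004211
∂h/∂y = (408.4 − 409.6) / (3931013 − 3931198) = +0.006486
|∇h| = √(-0.004211² + 0.006486²) = 0.007733
Seepage velocity v = K·i/n = 2.9 × 0.007733 / 0.29 = 0.07733 m/day = 28.24 m/yr.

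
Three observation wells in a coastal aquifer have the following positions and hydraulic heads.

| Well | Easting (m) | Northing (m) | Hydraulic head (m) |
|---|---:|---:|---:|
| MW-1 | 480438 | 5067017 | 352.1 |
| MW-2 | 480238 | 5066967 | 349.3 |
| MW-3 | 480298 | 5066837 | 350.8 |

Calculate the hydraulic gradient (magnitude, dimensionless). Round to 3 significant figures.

0.0158

Differences from MW-1: to MW-2 (Δx, Δy, Δh) = (-200, -50, -2.8); to MW-3 = (-140, -180, -1.3).
Solve a·Δx + b·Δy = Δh: det = (-200)·(-180) − (-140)·(-50) = 29000.
∂h/∂x = [(-2.8)·(-180) − (-1.3)·(-50)] / 29000 = +0.01514
∂h/∂y = [(-200)·(-1.3) − (-140)·(-2.8)] / 29000 = -0.004552
|∇h| = √(0.01514² + -0.004552²) = 0.01581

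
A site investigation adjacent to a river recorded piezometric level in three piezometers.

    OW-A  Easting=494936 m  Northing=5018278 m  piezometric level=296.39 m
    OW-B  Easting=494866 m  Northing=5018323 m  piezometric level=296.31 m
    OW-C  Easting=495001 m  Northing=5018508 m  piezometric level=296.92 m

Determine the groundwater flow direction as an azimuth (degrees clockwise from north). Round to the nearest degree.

233°

With h = a·x + b·y + c and OW-A as origin, the differences give:
  (-70)·a + 45·b = -0.08
  65·a + 230·b = +0.53
Eliminate b (×230 and ×45, subtract): -19025·a = -42.250 → a = ∂h/∂x = +0.002221
Back-substitute: b = ∂h/∂y = +0.001677.
Flow direction (−∇h) has components (-0.002221 E, -0.001677 N).
Azimuth = atan2(E, N) = atan2(-0.002221, -0.001677) = 232.9° ≈ 233°.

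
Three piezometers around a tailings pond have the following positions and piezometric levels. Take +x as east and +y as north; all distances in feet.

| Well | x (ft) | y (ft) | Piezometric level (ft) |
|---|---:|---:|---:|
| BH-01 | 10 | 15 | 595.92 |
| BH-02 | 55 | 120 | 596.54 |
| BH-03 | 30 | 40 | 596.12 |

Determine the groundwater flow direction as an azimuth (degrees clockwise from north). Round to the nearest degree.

238°

Three-point gradient (reference BH-01): Δ to BH-02 = (45, 105, +0.62), Δ to BH-03 = (20, 25, +0.20).
∂h/∂x = +0.005641, ∂h/∂y = +0.003487 (det = -975).
Flow direction (−∇h) has components (-0.005641 E, -0.003487 N).
Azimuth = atan2(E, N) = atan2(-0.005641, -0.003487) = 238.3° ≈ 238°.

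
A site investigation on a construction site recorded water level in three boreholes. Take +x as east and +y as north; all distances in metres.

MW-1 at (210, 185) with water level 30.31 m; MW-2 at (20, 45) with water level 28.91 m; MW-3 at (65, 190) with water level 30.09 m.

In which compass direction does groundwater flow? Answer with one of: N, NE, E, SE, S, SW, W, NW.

S

Three-point gradient (reference MW-1): Δ to MW-2 = (-190, -140, -1.40), Δ to MW-3 = (-145, 5, -0.22).
∂h/∂x = +0.001779, ∂h/∂y = +0.007586 (det = -21250).
Flow = −∇h = (-0.001779 east, -0.007586 north), which points south.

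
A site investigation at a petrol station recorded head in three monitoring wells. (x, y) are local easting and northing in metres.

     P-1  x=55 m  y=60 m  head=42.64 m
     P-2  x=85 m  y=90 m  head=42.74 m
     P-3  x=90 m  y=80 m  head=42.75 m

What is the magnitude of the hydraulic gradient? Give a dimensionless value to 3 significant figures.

Taking P-1 as reference: P-2−P-1 = (30, 30, +0.10); P-3−P-1 = (35, 20, +0.11).
Determinant of the coordinate differences = 30·20 − 35·30 = -450.
∂h/∂x = [(+0.10)·20 − (+0.11)·30] / -450 = +0.002889
∂h/∂y = [30·(+0.11) − 35·(+0.10)] / -450 = +0.0004444
|∇h| = √(0.002889² + 0.0004444²) = 0.002923

0.00292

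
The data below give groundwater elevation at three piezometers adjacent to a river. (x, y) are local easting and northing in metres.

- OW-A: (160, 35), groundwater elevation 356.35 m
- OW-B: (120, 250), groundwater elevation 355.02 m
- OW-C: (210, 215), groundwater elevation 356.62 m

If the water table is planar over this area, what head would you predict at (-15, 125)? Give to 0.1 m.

353.2 m

Taking OW-A as reference: OW-B−OW-A = (-40, 215, -1.33); OW-C−OW-A = (50, 180, +0.27).
Solve a·Δx + b·Δy = Δh: det = (-40)·180 − 50·215 = -17950.
∂h/∂x = [(-1.33)·180 − (+0.27)·215] / -17950 = +0.01657
∂h/∂y = [(-40)·(+0.27) − 50·(-1.33)] / -17950 = -0.003103
h(-15, 125) = 356.35 + (+0.01657)·(-175) + (-0.003103)·(90) = 356.35 -2.900 -0.279 = 353.171 m.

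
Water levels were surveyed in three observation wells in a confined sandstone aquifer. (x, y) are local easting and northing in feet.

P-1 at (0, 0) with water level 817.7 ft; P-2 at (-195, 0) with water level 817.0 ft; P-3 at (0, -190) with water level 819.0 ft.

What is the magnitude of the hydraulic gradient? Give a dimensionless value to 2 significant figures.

0.0077

∂h/∂x = (817.0 − 817.7) / (-195 − 0) = +0.003590
∂h/∂y = (819.0 − 817.7) / (-190 − 0) = -0.006842
|∇h| = √(0.003590² + -0.006842²) = 0.007727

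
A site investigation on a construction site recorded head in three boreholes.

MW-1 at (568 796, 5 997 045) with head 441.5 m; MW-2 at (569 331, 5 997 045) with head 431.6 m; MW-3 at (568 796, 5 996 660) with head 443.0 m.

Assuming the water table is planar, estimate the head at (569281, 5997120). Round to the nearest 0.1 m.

∂h/∂x = (431.6 − 441.5) / (569331 − 568796) = -0.01850
∂h/∂y = (443.0 − 441.5) / (5996660 − 5997045) = -0.003896
h(569281, 5997120) = 441.5 + (-0.01850)·(485) + (-0.003896)·(75) = 441.5 -8.975 -0.292 = 432.233 m.

432.2 m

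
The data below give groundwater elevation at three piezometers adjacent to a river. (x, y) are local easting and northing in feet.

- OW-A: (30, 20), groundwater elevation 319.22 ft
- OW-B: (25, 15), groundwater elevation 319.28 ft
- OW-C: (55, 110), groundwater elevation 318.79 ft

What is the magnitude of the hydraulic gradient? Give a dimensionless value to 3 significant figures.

0.0102

With h = a·x + b·y + c and OW-A as origin, the differences give:
  (-5)·a + (-5)·b = +0.06
  25·a + 90·b = -0.43
Eliminate b (×90 and ×(-5), subtract): -325·a = 3.250 → a = ∂h/∂x = -0.010000
Back-substitute: b = ∂h/∂y = -0.002000.
|∇h| = √(-0.010000² + -0.002000²) = 0.0102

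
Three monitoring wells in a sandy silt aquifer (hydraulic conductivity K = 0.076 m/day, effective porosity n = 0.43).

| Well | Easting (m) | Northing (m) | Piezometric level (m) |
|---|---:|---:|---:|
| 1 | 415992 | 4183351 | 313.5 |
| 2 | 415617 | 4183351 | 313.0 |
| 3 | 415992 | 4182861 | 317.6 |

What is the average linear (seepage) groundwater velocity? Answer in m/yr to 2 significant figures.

0.55 m/yr

∂h/∂x = (313.0 − 313.5) / (415617 − 415992) = +0.001333
∂h/∂y = (317.6 − 313.5) / (4182861 − 4183351) = -0.008367
|∇h| = √(0.001333² + -0.008367²) = 0.008473
Seepage velocity v = K·i/n = 0.076 × 0.008473 / 0.43 = 0.001498 m/day = 0.5471 m/yr.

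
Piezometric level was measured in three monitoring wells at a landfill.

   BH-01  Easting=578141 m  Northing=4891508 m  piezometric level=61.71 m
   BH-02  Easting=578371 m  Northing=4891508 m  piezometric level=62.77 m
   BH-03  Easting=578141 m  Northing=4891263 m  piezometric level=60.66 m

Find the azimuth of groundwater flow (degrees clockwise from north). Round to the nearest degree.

∂h/∂x = (62.77 − 61.71) / (578371 − 578141) = +0.004609
∂h/∂y = (60.66 − 61.71) / (4891263 − 4891508) = +0.004286
Flow direction (−∇h) has components (-0.004609 E, -0.004286 N).
Azimuth = atan2(E, N) = atan2(-0.004609, -0.004286) = 227.1° ≈ 227°.

227°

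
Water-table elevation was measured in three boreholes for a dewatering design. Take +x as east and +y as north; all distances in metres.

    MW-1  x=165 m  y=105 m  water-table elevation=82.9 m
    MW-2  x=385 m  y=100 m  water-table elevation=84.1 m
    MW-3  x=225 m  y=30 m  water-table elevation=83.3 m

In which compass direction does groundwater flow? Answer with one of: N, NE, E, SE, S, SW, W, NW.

With h = a·x + b·y + c and MW-1 as origin, the differences give:
  220·a + (-5)·b = +1.2
  60·a + (-75)·b = +0.4
Eliminate b (×(-75) and ×(-5), subtract): -16200·a = -88.00 → a = ∂h/∂x = +0.005432
Back-substitute: b = ∂h/∂y = -0.0009877.
Flow = −∇h = (-0.005432 east, +0.0009877 north), which points west.

W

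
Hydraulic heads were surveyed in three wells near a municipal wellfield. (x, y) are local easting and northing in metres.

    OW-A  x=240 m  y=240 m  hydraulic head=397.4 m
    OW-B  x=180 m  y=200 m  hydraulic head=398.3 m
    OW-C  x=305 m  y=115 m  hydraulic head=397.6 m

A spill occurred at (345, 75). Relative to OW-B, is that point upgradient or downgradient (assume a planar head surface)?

With h = a·x + b·y + c and OW-A as origin, the differences give:
  (-60)·a + (-40)·b = +0.9
  65·a + (-125)·b = +0.2
Eliminate b (×(-125) and ×(-40), subtract): 10100·a = -104.50 → a = ∂h/∂x = -0.01035
Back-substitute: b = ∂h/∂y = -0.006980.
Head at (345, 75) = 397.4 + (-0.01035)·(105) + (-0.006980)·(-165) = 397.47 m.
That is lower than the 398.3 m at OW-B, so the point is downgradient.

downgradient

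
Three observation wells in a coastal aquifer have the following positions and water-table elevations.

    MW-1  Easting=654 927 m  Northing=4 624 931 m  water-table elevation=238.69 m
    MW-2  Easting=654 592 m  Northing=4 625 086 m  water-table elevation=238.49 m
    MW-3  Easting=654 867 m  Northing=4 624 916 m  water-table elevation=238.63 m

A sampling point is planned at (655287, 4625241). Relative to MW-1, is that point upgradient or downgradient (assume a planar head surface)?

upgradient

With h = a·x + b·y + c and MW-1 as origin, the differences give:
  (-335)·a + 155·b = -0.20
  (-60)·a + (-15)·b = -0.06
Eliminate b (×(-15) and ×155, subtract): 14325·a = 12.300 → a = ∂h/∂x = +0.0008586
Back-substitute: b = ∂h/∂y = +0.0005654.
Head at (655287, 4625241) = 238.69 + (+0.0008586)·(360) + (+0.0005654)·(310) = 239.17 m.
That is higher than the 238.69 m at MW-1, so the point is upgradient.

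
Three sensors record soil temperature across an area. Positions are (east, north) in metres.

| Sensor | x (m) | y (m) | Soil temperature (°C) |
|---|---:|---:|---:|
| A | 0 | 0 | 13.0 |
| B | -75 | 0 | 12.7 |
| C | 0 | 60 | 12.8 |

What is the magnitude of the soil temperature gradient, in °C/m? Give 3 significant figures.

∂T/∂x = (12.7 − 13.0) / (-75 − 0) = +0.004000
∂T/∂y = (12.8 − 13.0) / (60 − 0) = -0.003333
|∇f| = √(0.004000² + -0.003333²) = 0.005207 °C/m

0.00521 °C/m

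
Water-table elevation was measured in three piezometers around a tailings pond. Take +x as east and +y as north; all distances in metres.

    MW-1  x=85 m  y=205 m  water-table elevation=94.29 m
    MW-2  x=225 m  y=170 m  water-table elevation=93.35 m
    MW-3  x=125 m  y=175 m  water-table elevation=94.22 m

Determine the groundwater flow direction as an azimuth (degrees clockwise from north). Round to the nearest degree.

043°

Taking MW-1 as reference: MW-2−MW-1 = (140, -35, -0.94); MW-3−MW-1 = (40, -30, -0.07).
Solve a·Δx + b·Δy = Δh: det = 140·(-30) − 40·(-35) = -2800.
∂h/∂x = [(-0.94)·(-30) − (-0.07)·(-35)] / -2800 = -0.009196
∂h/∂y = [140·(-0.07) − 40·(-0.94)] / -2800 = -0.009929
Flow direction (−∇h) has components (+0.009196 E, +0.009929 N).
Azimuth = atan2(E, N) = atan2(+0.009196, +0.009929) = 42.8° ≈ 043°.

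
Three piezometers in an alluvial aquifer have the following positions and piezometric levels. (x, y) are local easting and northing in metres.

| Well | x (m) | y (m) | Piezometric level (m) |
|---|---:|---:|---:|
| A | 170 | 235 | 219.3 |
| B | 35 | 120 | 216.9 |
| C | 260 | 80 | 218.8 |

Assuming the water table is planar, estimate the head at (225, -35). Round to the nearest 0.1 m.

217.4 m

Taking A as reference: B−A = (-135, -115, -2.4); C−A = (90, -155, -0.5).
Determinant of the coordinate differences = (-135)·(-155) − 90·(-115) = 31275.
∂h/∂x = [(-2.4)·(-155) − (-0.5)·(-115)] / 31275 = +0.01006
∂h/∂y = [(-135)·(-0.5) − 90·(-2.4)] / 31275 = +0.009065
h(225, -35) = 219.3 + (+0.01006)·(55) + (+0.009065)·(-270) = 219.3 +0.553 -2.447 = 217.406 m.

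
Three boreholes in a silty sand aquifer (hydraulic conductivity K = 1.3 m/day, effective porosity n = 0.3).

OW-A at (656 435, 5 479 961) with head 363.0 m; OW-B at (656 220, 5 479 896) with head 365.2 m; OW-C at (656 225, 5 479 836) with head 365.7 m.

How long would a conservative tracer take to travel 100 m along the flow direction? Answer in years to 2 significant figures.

5.4 years

Differences from OW-A: to OW-B (Δx, Δy, Δh) = (-215, -65, +2.2); to OW-C = (-210, -125, +2.7).
Determinant of the coordinate differences = (-215)·(-125) − (-210)·(-65) = 13225.
∂h/∂x = [(+2.2)·(-125) − (+2.7)·(-65)] / 13225 = -0.007524
∂h/∂y = [(-215)·(+2.7) − (-210)·(+2.2)] / 13225 = -0.008960
|∇h| = √(-0.007524² + -0.008960²) = 0.0117
Seepage velocity v = K·i/n = 1.3 × 0.0117 / 0.3 = 0.0507 m/day.
t = 100 / 0.0507 = 1972 days = 5.4 years.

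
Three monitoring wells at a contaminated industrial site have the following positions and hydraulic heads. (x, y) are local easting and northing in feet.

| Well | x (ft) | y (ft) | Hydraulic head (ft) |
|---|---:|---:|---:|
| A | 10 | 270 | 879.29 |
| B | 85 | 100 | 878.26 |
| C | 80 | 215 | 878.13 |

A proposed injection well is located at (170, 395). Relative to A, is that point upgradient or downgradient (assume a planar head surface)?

Taking A as reference: B−A = (75, -170, -1.03); C−A = (70, -55, -1.16).
Solve a·Δx + b·Δy = Δh: det = 75·(-55) − 70·(-170) = 7775.
∂h/∂x = [(-1.03)·(-55) − (-1.16)·(-170)] / 7775 = -0.01808
∂h/∂y = [75·(-1.16) − 70·(-1.03)] / 7775 = -0.001916
Head at (170, 395) = 879.29 + (-0.01808)·(160) + (-0.001916)·(125) = 876.16 ft.
That is lower than the 879.29 ft at A, so the point is downgradient.

downgradient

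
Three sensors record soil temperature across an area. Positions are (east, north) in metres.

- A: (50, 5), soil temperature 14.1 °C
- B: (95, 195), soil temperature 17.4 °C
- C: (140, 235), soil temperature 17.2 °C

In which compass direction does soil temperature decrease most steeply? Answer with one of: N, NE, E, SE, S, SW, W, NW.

SE

Differences from A: to B (Δx, Δy, Δh) = (45, 190, +3.3); to C = (90, 230, +3.1).
Determinant of the coordinate differences = 45·230 − 90·190 = -6750.
∂T/∂x = [(+3.3)·230 − (+3.1)·190] / -6750 = -0.02519
∂T/∂y = [45·(+3.1) − 90·(+3.3)] / -6750 = +0.02333
Steepest decrease is along −∇f = (+0.02519 E, -0.02333 N) → southeast.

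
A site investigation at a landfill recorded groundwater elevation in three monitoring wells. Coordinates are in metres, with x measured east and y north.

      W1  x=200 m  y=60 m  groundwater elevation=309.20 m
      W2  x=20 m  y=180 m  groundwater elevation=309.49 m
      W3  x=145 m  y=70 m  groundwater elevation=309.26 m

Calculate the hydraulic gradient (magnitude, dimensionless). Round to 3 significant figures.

Differences from W1: to W2 (Δx, Δy, Δh) = (-180, 120, +0.29); to W3 = (-55, 10, +0.06).
Determinant of the coordinate differences = (-180)·10 − (-55)·120 = 4800.
∂h/∂x = [(+0.29)·10 − (+0.06)·120] / 4800 = -0.0008958
∂h/∂y = [(-180)·(+0.06) − (-55)·(+0.29)] / 4800 = +0.001073
|∇h| = √(-0.0008958² + 0.001073²) = 0.001398

0.00140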